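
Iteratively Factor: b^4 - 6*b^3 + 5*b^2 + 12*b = (b)*(b^3 - 6*b^2 + 5*b + 12) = b*(b - 3)*(b^2 - 3*b - 4) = b*(b - 4)*(b - 3)*(b + 1)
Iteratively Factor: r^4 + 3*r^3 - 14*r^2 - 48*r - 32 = (r + 1)*(r^3 + 2*r^2 - 16*r - 32) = (r + 1)*(r + 4)*(r^2 - 2*r - 8) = (r + 1)*(r + 2)*(r + 4)*(r - 4)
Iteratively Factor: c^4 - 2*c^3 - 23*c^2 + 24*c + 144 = (c + 3)*(c^3 - 5*c^2 - 8*c + 48) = (c - 4)*(c + 3)*(c^2 - c - 12) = (c - 4)^2*(c + 3)*(c + 3)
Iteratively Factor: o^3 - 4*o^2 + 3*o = (o - 3)*(o^2 - o) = o*(o - 3)*(o - 1)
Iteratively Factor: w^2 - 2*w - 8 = (w + 2)*(w - 4)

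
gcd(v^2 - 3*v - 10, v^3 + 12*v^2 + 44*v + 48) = v + 2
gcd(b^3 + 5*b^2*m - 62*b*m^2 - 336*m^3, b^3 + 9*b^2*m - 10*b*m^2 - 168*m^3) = b^2 + 13*b*m + 42*m^2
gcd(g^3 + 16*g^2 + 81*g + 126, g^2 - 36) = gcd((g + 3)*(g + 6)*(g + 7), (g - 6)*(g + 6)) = g + 6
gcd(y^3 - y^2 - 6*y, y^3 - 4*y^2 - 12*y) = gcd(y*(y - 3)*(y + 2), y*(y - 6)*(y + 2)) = y^2 + 2*y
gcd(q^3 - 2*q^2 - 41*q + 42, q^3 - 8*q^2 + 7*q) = q^2 - 8*q + 7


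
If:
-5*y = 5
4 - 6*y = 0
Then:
No Solution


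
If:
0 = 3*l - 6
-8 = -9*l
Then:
No Solution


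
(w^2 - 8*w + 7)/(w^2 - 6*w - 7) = (w - 1)/(w + 1)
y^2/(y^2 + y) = y/(y + 1)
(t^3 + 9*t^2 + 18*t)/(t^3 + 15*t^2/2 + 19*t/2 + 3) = 2*t*(t + 3)/(2*t^2 + 3*t + 1)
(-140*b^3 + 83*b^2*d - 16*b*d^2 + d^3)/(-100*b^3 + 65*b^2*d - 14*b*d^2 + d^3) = (7*b - d)/(5*b - d)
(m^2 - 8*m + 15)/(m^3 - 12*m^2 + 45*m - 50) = (m - 3)/(m^2 - 7*m + 10)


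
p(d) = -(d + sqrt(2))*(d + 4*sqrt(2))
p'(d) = -2*d - 5*sqrt(2)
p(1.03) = -16.34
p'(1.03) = -9.13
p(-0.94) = -2.24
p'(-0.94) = -5.19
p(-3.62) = 4.49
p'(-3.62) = 0.17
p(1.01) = -16.16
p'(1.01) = -9.09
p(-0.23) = -6.43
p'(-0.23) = -6.61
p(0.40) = -10.99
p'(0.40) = -7.87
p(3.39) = -43.46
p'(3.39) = -13.85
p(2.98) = -37.95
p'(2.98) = -13.03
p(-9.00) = -25.36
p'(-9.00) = 10.93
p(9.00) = -152.64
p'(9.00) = -25.07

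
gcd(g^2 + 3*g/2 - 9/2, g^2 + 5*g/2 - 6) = g - 3/2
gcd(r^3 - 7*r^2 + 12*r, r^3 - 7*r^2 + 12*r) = r^3 - 7*r^2 + 12*r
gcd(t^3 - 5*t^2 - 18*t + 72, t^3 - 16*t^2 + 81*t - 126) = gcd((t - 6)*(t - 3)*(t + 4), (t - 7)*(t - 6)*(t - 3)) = t^2 - 9*t + 18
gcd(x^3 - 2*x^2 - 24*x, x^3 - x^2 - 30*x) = x^2 - 6*x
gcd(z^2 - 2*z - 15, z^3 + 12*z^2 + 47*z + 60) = z + 3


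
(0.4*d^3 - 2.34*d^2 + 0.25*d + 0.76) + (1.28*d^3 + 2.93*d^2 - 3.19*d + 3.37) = 1.68*d^3 + 0.59*d^2 - 2.94*d + 4.13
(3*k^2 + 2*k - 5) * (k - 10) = 3*k^3 - 28*k^2 - 25*k + 50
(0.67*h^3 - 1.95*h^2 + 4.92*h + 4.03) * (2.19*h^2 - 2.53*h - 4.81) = 1.4673*h^5 - 5.9656*h^4 + 12.4856*h^3 + 5.7576*h^2 - 33.8611*h - 19.3843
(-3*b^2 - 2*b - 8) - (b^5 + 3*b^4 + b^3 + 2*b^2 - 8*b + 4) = -b^5 - 3*b^4 - b^3 - 5*b^2 + 6*b - 12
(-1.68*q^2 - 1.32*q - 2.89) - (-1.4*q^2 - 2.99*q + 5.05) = -0.28*q^2 + 1.67*q - 7.94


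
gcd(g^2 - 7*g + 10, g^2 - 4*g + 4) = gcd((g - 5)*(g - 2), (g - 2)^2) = g - 2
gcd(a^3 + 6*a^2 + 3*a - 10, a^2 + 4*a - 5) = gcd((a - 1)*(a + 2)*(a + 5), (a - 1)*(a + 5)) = a^2 + 4*a - 5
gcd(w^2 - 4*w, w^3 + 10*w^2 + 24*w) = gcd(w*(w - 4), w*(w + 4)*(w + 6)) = w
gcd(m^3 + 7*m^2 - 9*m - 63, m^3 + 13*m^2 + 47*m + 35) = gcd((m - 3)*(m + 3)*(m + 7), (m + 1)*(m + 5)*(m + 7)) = m + 7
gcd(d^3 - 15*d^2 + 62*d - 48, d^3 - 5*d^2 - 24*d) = d - 8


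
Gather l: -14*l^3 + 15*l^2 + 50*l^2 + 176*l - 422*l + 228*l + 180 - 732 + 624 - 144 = -14*l^3 + 65*l^2 - 18*l - 72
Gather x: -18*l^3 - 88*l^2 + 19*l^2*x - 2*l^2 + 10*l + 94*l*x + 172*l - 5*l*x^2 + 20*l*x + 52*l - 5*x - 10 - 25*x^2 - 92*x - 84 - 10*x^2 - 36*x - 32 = -18*l^3 - 90*l^2 + 234*l + x^2*(-5*l - 35) + x*(19*l^2 + 114*l - 133) - 126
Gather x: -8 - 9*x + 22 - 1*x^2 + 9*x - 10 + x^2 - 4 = 0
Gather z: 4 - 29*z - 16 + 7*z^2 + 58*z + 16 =7*z^2 + 29*z + 4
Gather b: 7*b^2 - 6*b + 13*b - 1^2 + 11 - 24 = 7*b^2 + 7*b - 14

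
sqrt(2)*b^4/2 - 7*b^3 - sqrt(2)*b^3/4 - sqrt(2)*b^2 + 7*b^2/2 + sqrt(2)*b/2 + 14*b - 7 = (b - 1/2)*(b - 7*sqrt(2))*(b - sqrt(2))*(sqrt(2)*b/2 + 1)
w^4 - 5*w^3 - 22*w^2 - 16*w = w*(w - 8)*(w + 1)*(w + 2)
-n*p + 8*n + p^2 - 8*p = (-n + p)*(p - 8)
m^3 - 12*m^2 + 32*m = m*(m - 8)*(m - 4)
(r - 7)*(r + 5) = r^2 - 2*r - 35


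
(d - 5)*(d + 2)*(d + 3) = d^3 - 19*d - 30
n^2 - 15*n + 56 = (n - 8)*(n - 7)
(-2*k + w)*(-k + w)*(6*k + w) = 12*k^3 - 16*k^2*w + 3*k*w^2 + w^3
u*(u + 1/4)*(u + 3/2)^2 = u^4 + 13*u^3/4 + 3*u^2 + 9*u/16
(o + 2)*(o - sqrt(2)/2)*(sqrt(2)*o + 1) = sqrt(2)*o^3 + 2*sqrt(2)*o^2 - sqrt(2)*o/2 - sqrt(2)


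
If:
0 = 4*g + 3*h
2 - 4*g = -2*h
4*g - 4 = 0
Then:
No Solution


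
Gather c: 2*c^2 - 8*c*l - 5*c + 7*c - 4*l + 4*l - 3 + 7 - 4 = 2*c^2 + c*(2 - 8*l)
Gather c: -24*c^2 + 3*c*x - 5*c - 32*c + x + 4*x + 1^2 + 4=-24*c^2 + c*(3*x - 37) + 5*x + 5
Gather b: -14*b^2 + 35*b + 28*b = -14*b^2 + 63*b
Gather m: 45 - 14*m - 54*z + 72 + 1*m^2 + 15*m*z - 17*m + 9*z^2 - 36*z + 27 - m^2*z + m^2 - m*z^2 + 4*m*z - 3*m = m^2*(2 - z) + m*(-z^2 + 19*z - 34) + 9*z^2 - 90*z + 144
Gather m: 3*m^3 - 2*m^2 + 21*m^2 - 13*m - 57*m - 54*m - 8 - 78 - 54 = 3*m^3 + 19*m^2 - 124*m - 140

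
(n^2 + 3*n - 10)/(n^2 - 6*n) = (n^2 + 3*n - 10)/(n*(n - 6))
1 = 1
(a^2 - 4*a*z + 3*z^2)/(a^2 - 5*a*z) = (a^2 - 4*a*z + 3*z^2)/(a*(a - 5*z))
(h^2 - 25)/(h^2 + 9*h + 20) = (h - 5)/(h + 4)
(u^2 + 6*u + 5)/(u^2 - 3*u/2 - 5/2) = 2*(u + 5)/(2*u - 5)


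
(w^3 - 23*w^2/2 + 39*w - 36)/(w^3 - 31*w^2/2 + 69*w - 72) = (w - 4)/(w - 8)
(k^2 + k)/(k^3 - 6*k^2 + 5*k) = (k + 1)/(k^2 - 6*k + 5)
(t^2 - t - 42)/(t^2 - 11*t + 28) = (t + 6)/(t - 4)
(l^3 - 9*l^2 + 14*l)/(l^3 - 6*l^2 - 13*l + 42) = l/(l + 3)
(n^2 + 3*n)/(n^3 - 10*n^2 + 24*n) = (n + 3)/(n^2 - 10*n + 24)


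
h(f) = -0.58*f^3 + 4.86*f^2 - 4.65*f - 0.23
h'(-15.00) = -541.95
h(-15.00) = 3120.52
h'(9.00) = -58.11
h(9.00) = -71.24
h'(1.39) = 5.50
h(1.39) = 1.14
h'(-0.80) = -13.54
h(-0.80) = 6.90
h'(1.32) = 5.15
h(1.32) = 0.77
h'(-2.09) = -32.57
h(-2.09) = 36.01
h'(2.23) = 8.37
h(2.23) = 7.14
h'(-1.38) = -21.38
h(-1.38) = 16.97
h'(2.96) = 8.88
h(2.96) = 13.55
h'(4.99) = 0.53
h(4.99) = 25.52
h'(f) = -1.74*f^2 + 9.72*f - 4.65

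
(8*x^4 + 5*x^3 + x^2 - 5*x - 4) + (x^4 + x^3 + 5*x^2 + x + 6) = 9*x^4 + 6*x^3 + 6*x^2 - 4*x + 2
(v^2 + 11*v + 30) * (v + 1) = v^3 + 12*v^2 + 41*v + 30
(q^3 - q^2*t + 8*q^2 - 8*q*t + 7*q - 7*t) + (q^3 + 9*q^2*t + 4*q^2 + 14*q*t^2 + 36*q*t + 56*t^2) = 2*q^3 + 8*q^2*t + 12*q^2 + 14*q*t^2 + 28*q*t + 7*q + 56*t^2 - 7*t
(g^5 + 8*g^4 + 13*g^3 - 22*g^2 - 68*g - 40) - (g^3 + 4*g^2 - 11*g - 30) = g^5 + 8*g^4 + 12*g^3 - 26*g^2 - 57*g - 10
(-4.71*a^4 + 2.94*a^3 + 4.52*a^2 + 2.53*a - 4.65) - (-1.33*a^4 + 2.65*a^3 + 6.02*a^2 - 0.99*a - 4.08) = -3.38*a^4 + 0.29*a^3 - 1.5*a^2 + 3.52*a - 0.57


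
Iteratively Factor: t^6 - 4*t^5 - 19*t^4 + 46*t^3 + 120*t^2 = (t + 2)*(t^5 - 6*t^4 - 7*t^3 + 60*t^2) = (t - 4)*(t + 2)*(t^4 - 2*t^3 - 15*t^2) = (t - 5)*(t - 4)*(t + 2)*(t^3 + 3*t^2) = t*(t - 5)*(t - 4)*(t + 2)*(t^2 + 3*t) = t^2*(t - 5)*(t - 4)*(t + 2)*(t + 3)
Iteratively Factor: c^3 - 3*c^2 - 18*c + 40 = (c + 4)*(c^2 - 7*c + 10) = (c - 5)*(c + 4)*(c - 2)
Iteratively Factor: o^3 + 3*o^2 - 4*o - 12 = (o - 2)*(o^2 + 5*o + 6) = (o - 2)*(o + 3)*(o + 2)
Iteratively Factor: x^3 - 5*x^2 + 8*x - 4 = (x - 2)*(x^2 - 3*x + 2) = (x - 2)*(x - 1)*(x - 2)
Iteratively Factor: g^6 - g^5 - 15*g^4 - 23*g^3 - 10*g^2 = (g + 1)*(g^5 - 2*g^4 - 13*g^3 - 10*g^2) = (g + 1)^2*(g^4 - 3*g^3 - 10*g^2) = (g - 5)*(g + 1)^2*(g^3 + 2*g^2) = (g - 5)*(g + 1)^2*(g + 2)*(g^2) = g*(g - 5)*(g + 1)^2*(g + 2)*(g)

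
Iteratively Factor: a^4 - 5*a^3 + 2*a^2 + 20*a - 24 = (a + 2)*(a^3 - 7*a^2 + 16*a - 12) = (a - 2)*(a + 2)*(a^2 - 5*a + 6) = (a - 2)^2*(a + 2)*(a - 3)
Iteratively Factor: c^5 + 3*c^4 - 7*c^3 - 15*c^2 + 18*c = (c + 3)*(c^4 - 7*c^2 + 6*c) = c*(c + 3)*(c^3 - 7*c + 6) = c*(c - 2)*(c + 3)*(c^2 + 2*c - 3) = c*(c - 2)*(c + 3)^2*(c - 1)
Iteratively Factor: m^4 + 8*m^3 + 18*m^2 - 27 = (m + 3)*(m^3 + 5*m^2 + 3*m - 9) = (m + 3)^2*(m^2 + 2*m - 3) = (m + 3)^3*(m - 1)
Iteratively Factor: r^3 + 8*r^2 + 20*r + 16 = (r + 4)*(r^2 + 4*r + 4) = (r + 2)*(r + 4)*(r + 2)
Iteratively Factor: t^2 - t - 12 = (t + 3)*(t - 4)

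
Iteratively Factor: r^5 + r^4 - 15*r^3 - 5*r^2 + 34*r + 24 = (r + 1)*(r^4 - 15*r^2 + 10*r + 24) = (r + 1)*(r + 4)*(r^3 - 4*r^2 + r + 6) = (r - 3)*(r + 1)*(r + 4)*(r^2 - r - 2) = (r - 3)*(r - 2)*(r + 1)*(r + 4)*(r + 1)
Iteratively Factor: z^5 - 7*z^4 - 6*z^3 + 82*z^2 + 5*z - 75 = (z + 1)*(z^4 - 8*z^3 + 2*z^2 + 80*z - 75) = (z - 1)*(z + 1)*(z^3 - 7*z^2 - 5*z + 75) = (z - 5)*(z - 1)*(z + 1)*(z^2 - 2*z - 15) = (z - 5)*(z - 1)*(z + 1)*(z + 3)*(z - 5)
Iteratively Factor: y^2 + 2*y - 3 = (y + 3)*(y - 1)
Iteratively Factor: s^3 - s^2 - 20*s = (s)*(s^2 - s - 20) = s*(s - 5)*(s + 4)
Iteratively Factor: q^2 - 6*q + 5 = (q - 5)*(q - 1)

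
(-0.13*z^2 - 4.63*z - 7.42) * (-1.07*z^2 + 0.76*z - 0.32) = 0.1391*z^4 + 4.8553*z^3 + 4.4622*z^2 - 4.1576*z + 2.3744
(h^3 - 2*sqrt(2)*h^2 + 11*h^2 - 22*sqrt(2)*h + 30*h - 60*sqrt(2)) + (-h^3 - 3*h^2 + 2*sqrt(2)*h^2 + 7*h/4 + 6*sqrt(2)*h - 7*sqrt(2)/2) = 8*h^2 - 16*sqrt(2)*h + 127*h/4 - 127*sqrt(2)/2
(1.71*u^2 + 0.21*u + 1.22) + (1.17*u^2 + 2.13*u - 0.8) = 2.88*u^2 + 2.34*u + 0.42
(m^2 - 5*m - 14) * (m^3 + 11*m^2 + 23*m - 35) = m^5 + 6*m^4 - 46*m^3 - 304*m^2 - 147*m + 490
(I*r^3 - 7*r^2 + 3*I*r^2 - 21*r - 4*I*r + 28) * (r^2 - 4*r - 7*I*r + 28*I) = I*r^5 - I*r^4 + 33*I*r^3 - 33*I*r^2 - 784*I*r + 784*I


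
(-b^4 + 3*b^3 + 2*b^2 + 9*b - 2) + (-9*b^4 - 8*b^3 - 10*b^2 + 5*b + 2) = -10*b^4 - 5*b^3 - 8*b^2 + 14*b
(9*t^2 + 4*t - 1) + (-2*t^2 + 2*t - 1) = 7*t^2 + 6*t - 2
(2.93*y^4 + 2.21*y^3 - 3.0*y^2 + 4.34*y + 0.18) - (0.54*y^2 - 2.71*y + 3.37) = 2.93*y^4 + 2.21*y^3 - 3.54*y^2 + 7.05*y - 3.19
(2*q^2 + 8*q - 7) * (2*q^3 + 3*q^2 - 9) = 4*q^5 + 22*q^4 + 10*q^3 - 39*q^2 - 72*q + 63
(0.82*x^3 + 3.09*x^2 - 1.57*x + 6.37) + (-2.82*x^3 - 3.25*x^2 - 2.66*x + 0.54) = -2.0*x^3 - 0.16*x^2 - 4.23*x + 6.91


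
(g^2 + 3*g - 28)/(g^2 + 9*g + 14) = (g - 4)/(g + 2)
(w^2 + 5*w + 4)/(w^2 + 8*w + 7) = (w + 4)/(w + 7)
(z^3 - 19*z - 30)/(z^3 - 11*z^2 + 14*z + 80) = (z + 3)/(z - 8)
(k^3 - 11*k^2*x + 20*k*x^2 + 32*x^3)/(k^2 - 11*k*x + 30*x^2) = (k^3 - 11*k^2*x + 20*k*x^2 + 32*x^3)/(k^2 - 11*k*x + 30*x^2)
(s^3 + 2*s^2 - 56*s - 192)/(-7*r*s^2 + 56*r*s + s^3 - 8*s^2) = (-s^2 - 10*s - 24)/(s*(7*r - s))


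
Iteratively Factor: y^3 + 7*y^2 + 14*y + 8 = (y + 2)*(y^2 + 5*y + 4) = (y + 1)*(y + 2)*(y + 4)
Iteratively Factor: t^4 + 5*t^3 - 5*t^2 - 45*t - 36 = (t + 3)*(t^3 + 2*t^2 - 11*t - 12) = (t + 3)*(t + 4)*(t^2 - 2*t - 3) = (t + 1)*(t + 3)*(t + 4)*(t - 3)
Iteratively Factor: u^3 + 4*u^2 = (u + 4)*(u^2) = u*(u + 4)*(u)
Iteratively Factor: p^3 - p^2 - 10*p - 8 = (p + 2)*(p^2 - 3*p - 4) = (p - 4)*(p + 2)*(p + 1)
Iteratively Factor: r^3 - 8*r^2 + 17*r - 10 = (r - 5)*(r^2 - 3*r + 2) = (r - 5)*(r - 2)*(r - 1)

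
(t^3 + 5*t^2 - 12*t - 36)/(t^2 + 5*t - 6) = (t^2 - t - 6)/(t - 1)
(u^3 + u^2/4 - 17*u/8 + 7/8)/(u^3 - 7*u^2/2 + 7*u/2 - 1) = (u + 7/4)/(u - 2)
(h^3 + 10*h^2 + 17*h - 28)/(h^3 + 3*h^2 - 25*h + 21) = (h + 4)/(h - 3)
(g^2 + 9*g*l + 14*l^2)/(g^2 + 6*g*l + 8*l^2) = (g + 7*l)/(g + 4*l)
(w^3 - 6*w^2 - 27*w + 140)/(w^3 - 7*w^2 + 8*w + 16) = (w^2 - 2*w - 35)/(w^2 - 3*w - 4)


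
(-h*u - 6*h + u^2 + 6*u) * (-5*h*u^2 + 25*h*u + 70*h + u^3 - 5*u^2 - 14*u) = 5*h^2*u^3 + 5*h^2*u^2 - 220*h^2*u - 420*h^2 - 6*h*u^4 - 6*h*u^3 + 264*h*u^2 + 504*h*u + u^5 + u^4 - 44*u^3 - 84*u^2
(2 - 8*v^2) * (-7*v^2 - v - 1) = 56*v^4 + 8*v^3 - 6*v^2 - 2*v - 2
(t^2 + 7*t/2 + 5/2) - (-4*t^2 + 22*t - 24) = 5*t^2 - 37*t/2 + 53/2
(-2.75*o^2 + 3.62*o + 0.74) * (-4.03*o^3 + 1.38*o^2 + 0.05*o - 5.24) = 11.0825*o^5 - 18.3836*o^4 + 1.8759*o^3 + 15.6122*o^2 - 18.9318*o - 3.8776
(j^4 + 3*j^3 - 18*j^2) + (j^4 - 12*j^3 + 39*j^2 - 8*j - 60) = 2*j^4 - 9*j^3 + 21*j^2 - 8*j - 60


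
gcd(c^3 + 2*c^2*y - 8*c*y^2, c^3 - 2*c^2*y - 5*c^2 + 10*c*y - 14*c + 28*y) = -c + 2*y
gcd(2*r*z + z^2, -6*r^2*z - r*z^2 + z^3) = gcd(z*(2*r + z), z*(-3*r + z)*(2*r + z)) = 2*r*z + z^2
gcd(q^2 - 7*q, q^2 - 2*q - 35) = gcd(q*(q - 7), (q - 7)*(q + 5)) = q - 7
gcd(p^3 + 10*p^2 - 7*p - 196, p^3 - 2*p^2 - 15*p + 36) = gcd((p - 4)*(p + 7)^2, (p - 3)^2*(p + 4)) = 1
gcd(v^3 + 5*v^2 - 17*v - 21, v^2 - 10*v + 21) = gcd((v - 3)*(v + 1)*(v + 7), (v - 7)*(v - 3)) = v - 3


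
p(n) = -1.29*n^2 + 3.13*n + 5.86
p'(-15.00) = 41.83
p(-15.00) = -331.34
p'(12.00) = -27.83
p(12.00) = -142.34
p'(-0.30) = 3.90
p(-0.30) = 4.80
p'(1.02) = 0.50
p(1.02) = 7.71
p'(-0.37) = 4.08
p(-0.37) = 4.53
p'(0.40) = 2.10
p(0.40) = 6.91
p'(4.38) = -8.17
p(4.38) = -5.18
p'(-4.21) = 13.99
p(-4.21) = -30.18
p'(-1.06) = 5.86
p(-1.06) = 1.09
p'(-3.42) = 11.95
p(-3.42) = -19.93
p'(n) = 3.13 - 2.58*n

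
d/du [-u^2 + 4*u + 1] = 4 - 2*u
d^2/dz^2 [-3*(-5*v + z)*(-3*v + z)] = -6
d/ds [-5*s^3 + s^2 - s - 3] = -15*s^2 + 2*s - 1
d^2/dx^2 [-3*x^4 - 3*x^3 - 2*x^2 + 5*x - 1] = -36*x^2 - 18*x - 4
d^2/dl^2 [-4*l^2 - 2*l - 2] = -8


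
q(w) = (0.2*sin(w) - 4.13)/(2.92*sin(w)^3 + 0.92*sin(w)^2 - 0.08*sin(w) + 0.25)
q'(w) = (0.2*sin(w) - 4.13)*(-8.76*sin(w)^2*cos(w) - 1.84*sin(w)*cos(w) + 0.08*cos(w))/(2.92*sin(w)^3 + 0.92*sin(w)^2 - 0.08*sin(w) + 0.25)^2 + 0.2*cos(w)/(2.92*sin(w)^3 + 0.92*sin(w)^2 - 0.08*sin(w) + 0.25)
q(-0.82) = 12.54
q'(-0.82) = 81.33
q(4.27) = 3.99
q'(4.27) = -8.46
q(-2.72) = -17.79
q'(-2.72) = -44.26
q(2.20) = -1.70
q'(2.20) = -3.12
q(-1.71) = 2.70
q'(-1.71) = -1.54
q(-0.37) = -16.09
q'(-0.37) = 23.70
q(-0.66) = 151.30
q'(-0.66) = 8860.01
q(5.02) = 3.16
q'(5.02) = 4.25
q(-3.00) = -15.32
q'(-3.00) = 8.50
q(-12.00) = -4.36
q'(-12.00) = 13.85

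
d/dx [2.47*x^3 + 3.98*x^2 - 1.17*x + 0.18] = 7.41*x^2 + 7.96*x - 1.17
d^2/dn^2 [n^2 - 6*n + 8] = 2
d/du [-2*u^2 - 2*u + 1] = -4*u - 2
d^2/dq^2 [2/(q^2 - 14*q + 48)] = 4*(-q^2 + 14*q + 4*(q - 7)^2 - 48)/(q^2 - 14*q + 48)^3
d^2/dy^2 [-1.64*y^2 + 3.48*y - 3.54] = -3.28000000000000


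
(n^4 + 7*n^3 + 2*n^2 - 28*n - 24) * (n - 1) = n^5 + 6*n^4 - 5*n^3 - 30*n^2 + 4*n + 24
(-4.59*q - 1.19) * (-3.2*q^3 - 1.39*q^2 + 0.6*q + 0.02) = 14.688*q^4 + 10.1881*q^3 - 1.0999*q^2 - 0.8058*q - 0.0238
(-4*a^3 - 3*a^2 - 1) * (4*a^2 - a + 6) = -16*a^5 - 8*a^4 - 21*a^3 - 22*a^2 + a - 6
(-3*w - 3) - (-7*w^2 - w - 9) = 7*w^2 - 2*w + 6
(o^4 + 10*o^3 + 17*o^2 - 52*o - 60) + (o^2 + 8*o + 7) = o^4 + 10*o^3 + 18*o^2 - 44*o - 53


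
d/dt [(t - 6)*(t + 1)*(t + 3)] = 3*t^2 - 4*t - 21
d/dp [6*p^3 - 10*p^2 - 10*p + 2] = 18*p^2 - 20*p - 10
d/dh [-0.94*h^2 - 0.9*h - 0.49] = -1.88*h - 0.9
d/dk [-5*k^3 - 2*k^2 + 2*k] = -15*k^2 - 4*k + 2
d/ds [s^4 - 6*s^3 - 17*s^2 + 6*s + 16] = 4*s^3 - 18*s^2 - 34*s + 6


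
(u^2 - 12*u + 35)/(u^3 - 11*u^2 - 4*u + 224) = (u - 5)/(u^2 - 4*u - 32)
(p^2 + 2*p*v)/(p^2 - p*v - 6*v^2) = p/(p - 3*v)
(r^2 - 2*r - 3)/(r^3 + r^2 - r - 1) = (r - 3)/(r^2 - 1)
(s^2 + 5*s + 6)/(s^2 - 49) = (s^2 + 5*s + 6)/(s^2 - 49)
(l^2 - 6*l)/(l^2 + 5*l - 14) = l*(l - 6)/(l^2 + 5*l - 14)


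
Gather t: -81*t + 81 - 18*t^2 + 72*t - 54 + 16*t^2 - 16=-2*t^2 - 9*t + 11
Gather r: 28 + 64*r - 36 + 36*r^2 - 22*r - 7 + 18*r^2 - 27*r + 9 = 54*r^2 + 15*r - 6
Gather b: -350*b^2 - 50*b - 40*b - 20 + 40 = -350*b^2 - 90*b + 20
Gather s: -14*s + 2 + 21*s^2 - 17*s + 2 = 21*s^2 - 31*s + 4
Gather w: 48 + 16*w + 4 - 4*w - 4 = 12*w + 48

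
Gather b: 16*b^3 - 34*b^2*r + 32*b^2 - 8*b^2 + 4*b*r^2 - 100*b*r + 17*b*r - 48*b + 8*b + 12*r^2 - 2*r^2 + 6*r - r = 16*b^3 + b^2*(24 - 34*r) + b*(4*r^2 - 83*r - 40) + 10*r^2 + 5*r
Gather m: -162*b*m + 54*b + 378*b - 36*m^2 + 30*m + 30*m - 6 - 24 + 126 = 432*b - 36*m^2 + m*(60 - 162*b) + 96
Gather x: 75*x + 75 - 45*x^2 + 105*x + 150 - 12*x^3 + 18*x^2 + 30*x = -12*x^3 - 27*x^2 + 210*x + 225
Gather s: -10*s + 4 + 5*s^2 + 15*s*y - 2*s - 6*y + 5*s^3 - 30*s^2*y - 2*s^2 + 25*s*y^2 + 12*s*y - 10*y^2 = 5*s^3 + s^2*(3 - 30*y) + s*(25*y^2 + 27*y - 12) - 10*y^2 - 6*y + 4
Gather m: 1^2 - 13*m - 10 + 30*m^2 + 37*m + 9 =30*m^2 + 24*m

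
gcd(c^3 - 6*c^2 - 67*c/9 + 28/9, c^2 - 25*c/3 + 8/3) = c - 1/3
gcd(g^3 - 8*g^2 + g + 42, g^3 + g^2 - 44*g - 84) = g^2 - 5*g - 14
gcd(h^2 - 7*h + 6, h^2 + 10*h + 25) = 1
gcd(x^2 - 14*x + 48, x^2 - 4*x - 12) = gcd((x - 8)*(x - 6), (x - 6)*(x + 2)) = x - 6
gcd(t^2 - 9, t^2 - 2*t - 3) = t - 3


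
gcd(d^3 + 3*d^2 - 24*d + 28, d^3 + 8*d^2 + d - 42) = d^2 + 5*d - 14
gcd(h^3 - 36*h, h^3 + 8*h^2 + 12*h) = h^2 + 6*h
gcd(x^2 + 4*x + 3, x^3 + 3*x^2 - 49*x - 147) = x + 3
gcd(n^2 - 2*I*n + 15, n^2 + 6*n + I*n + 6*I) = 1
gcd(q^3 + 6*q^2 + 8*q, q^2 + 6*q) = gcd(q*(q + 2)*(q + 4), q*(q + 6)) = q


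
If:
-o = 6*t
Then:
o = -6*t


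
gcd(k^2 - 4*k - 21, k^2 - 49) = k - 7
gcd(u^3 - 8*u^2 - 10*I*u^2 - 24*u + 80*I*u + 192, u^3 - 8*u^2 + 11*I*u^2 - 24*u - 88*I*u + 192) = u - 8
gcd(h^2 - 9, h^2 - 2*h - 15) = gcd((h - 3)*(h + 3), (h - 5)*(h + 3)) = h + 3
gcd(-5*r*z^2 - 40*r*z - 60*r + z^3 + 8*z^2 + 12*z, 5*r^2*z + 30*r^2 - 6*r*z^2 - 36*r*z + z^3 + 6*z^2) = -5*r*z - 30*r + z^2 + 6*z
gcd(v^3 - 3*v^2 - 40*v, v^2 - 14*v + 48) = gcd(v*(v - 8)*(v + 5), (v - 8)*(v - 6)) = v - 8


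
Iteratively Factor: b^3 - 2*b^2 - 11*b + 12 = (b - 1)*(b^2 - b - 12) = (b - 4)*(b - 1)*(b + 3)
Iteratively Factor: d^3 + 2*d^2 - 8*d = (d - 2)*(d^2 + 4*d) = d*(d - 2)*(d + 4)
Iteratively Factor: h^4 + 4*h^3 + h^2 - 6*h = (h + 2)*(h^3 + 2*h^2 - 3*h) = (h - 1)*(h + 2)*(h^2 + 3*h) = h*(h - 1)*(h + 2)*(h + 3)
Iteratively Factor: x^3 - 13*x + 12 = (x - 3)*(x^2 + 3*x - 4) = (x - 3)*(x + 4)*(x - 1)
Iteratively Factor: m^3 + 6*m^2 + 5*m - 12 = (m + 3)*(m^2 + 3*m - 4) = (m - 1)*(m + 3)*(m + 4)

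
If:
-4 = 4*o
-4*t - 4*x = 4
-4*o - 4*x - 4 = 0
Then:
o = -1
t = -1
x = 0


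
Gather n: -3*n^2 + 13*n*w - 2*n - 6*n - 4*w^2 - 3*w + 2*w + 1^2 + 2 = -3*n^2 + n*(13*w - 8) - 4*w^2 - w + 3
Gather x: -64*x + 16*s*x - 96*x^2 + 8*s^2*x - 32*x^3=-32*x^3 - 96*x^2 + x*(8*s^2 + 16*s - 64)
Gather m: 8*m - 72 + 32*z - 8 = 8*m + 32*z - 80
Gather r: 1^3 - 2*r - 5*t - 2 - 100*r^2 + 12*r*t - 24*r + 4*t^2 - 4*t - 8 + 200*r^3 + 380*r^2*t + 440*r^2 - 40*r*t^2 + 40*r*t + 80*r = 200*r^3 + r^2*(380*t + 340) + r*(-40*t^2 + 52*t + 54) + 4*t^2 - 9*t - 9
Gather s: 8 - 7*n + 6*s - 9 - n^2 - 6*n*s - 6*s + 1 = -n^2 - 6*n*s - 7*n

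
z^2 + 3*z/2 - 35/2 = (z - 7/2)*(z + 5)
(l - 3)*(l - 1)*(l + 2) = l^3 - 2*l^2 - 5*l + 6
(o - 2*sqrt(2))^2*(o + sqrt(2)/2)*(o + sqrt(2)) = o^4 - 5*sqrt(2)*o^3/2 - 3*o^2 + 8*sqrt(2)*o + 8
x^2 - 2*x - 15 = (x - 5)*(x + 3)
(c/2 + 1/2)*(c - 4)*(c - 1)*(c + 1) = c^4/2 - 3*c^3/2 - 5*c^2/2 + 3*c/2 + 2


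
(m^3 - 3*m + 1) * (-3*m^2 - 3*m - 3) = -3*m^5 - 3*m^4 + 6*m^3 + 6*m^2 + 6*m - 3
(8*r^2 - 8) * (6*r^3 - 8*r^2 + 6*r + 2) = 48*r^5 - 64*r^4 + 80*r^2 - 48*r - 16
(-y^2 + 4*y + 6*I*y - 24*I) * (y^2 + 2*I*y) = -y^4 + 4*y^3 + 4*I*y^3 - 12*y^2 - 16*I*y^2 + 48*y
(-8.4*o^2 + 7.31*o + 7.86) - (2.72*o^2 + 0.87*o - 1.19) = -11.12*o^2 + 6.44*o + 9.05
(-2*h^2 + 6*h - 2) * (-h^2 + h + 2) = 2*h^4 - 8*h^3 + 4*h^2 + 10*h - 4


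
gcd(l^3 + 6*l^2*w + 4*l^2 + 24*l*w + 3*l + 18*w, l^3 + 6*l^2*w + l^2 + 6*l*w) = l^2 + 6*l*w + l + 6*w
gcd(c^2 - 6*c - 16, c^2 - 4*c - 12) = c + 2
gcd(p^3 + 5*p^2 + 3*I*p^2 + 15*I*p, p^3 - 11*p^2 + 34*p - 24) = 1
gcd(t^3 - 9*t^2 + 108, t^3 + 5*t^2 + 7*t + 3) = t + 3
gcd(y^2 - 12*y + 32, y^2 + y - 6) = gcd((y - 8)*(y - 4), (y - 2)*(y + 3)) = 1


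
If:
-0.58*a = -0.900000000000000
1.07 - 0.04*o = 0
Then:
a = 1.55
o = 26.75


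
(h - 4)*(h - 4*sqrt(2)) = h^2 - 4*sqrt(2)*h - 4*h + 16*sqrt(2)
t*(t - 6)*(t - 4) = t^3 - 10*t^2 + 24*t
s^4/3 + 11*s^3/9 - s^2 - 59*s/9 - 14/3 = (s/3 + 1)*(s - 7/3)*(s + 1)*(s + 2)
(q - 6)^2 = q^2 - 12*q + 36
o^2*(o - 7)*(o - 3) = o^4 - 10*o^3 + 21*o^2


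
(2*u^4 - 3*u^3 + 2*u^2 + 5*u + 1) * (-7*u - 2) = -14*u^5 + 17*u^4 - 8*u^3 - 39*u^2 - 17*u - 2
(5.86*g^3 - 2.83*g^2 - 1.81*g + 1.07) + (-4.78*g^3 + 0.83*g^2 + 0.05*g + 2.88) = 1.08*g^3 - 2.0*g^2 - 1.76*g + 3.95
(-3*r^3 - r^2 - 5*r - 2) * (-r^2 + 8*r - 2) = 3*r^5 - 23*r^4 + 3*r^3 - 36*r^2 - 6*r + 4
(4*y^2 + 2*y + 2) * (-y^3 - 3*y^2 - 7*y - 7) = -4*y^5 - 14*y^4 - 36*y^3 - 48*y^2 - 28*y - 14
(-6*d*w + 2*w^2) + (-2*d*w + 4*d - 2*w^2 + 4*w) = -8*d*w + 4*d + 4*w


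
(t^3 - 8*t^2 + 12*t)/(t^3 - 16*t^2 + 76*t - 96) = t/(t - 8)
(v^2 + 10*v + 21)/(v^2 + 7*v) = (v + 3)/v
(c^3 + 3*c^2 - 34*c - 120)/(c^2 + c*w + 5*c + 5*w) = (c^2 - 2*c - 24)/(c + w)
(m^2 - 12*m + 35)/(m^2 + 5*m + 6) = (m^2 - 12*m + 35)/(m^2 + 5*m + 6)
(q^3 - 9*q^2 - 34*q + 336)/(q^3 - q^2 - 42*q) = (q - 8)/q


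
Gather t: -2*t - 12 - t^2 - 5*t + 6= -t^2 - 7*t - 6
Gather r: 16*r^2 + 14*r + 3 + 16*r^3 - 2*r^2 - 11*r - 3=16*r^3 + 14*r^2 + 3*r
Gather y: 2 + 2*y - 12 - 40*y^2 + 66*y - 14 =-40*y^2 + 68*y - 24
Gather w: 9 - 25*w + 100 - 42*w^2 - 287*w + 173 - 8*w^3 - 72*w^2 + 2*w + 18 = -8*w^3 - 114*w^2 - 310*w + 300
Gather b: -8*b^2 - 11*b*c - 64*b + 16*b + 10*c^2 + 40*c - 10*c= -8*b^2 + b*(-11*c - 48) + 10*c^2 + 30*c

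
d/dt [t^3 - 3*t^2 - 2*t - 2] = 3*t^2 - 6*t - 2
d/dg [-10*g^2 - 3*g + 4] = -20*g - 3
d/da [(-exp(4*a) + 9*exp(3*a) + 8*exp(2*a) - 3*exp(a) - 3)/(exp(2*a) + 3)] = (-2*exp(5*a) + 9*exp(4*a) - 12*exp(3*a) + 84*exp(2*a) + 54*exp(a) - 9)*exp(a)/(exp(4*a) + 6*exp(2*a) + 9)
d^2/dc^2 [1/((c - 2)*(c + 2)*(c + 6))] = 4*(3*c^4 + 24*c^3 + 48*c^2 + 80)/(c^9 + 18*c^8 + 96*c^7 - 1248*c^5 - 1728*c^4 + 5120*c^3 + 9216*c^2 - 6912*c - 13824)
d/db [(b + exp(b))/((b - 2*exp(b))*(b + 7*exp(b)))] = (-(b - 2*exp(b))*(b + exp(b))*(7*exp(b) + 1) + (b - 2*exp(b))*(b + 7*exp(b))*(exp(b) + 1) + (b + exp(b))*(b + 7*exp(b))*(2*exp(b) - 1))/((b - 2*exp(b))^2*(b + 7*exp(b))^2)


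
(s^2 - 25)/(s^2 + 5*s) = (s - 5)/s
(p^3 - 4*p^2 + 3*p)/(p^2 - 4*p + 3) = p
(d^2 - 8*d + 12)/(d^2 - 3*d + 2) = (d - 6)/(d - 1)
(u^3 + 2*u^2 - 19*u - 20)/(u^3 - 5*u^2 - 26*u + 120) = (u + 1)/(u - 6)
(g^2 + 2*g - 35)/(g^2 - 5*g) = (g + 7)/g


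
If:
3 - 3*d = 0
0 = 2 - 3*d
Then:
No Solution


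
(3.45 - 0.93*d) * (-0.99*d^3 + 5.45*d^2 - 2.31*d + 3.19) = 0.9207*d^4 - 8.484*d^3 + 20.9508*d^2 - 10.9362*d + 11.0055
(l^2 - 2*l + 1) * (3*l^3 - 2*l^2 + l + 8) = 3*l^5 - 8*l^4 + 8*l^3 + 4*l^2 - 15*l + 8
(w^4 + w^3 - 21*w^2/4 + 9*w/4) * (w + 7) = w^5 + 8*w^4 + 7*w^3/4 - 69*w^2/2 + 63*w/4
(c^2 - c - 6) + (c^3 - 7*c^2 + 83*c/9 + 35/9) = c^3 - 6*c^2 + 74*c/9 - 19/9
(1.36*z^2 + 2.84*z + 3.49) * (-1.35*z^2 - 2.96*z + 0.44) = -1.836*z^4 - 7.8596*z^3 - 12.5195*z^2 - 9.0808*z + 1.5356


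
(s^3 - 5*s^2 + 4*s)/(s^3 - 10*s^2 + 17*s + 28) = s*(s - 1)/(s^2 - 6*s - 7)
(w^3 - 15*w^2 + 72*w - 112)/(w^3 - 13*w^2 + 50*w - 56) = (w - 4)/(w - 2)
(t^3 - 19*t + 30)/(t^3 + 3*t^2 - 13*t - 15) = (t - 2)/(t + 1)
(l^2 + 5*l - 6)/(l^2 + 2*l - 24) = (l - 1)/(l - 4)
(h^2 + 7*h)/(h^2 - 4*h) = (h + 7)/(h - 4)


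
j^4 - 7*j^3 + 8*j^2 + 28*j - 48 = (j - 4)*(j - 3)*(j - 2)*(j + 2)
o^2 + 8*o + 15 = (o + 3)*(o + 5)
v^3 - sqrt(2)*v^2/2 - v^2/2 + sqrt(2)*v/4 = v*(v - 1/2)*(v - sqrt(2)/2)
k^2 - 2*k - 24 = (k - 6)*(k + 4)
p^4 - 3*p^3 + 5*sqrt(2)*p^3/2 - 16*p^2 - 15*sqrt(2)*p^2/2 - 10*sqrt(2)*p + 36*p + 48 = (p - 4)*(p + 1)*(p - 3*sqrt(2)/2)*(p + 4*sqrt(2))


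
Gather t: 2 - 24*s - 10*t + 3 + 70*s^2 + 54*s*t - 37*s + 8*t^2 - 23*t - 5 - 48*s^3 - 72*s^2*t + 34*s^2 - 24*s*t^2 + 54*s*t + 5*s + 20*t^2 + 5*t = -48*s^3 + 104*s^2 - 56*s + t^2*(28 - 24*s) + t*(-72*s^2 + 108*s - 28)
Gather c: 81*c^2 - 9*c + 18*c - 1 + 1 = 81*c^2 + 9*c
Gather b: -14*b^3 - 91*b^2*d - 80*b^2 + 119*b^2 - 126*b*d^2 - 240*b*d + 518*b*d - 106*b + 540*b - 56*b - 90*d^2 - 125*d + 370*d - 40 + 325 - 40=-14*b^3 + b^2*(39 - 91*d) + b*(-126*d^2 + 278*d + 378) - 90*d^2 + 245*d + 245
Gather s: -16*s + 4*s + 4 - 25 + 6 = -12*s - 15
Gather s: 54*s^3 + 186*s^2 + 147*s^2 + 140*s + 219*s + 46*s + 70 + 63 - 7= 54*s^3 + 333*s^2 + 405*s + 126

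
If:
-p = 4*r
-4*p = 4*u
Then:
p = -u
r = u/4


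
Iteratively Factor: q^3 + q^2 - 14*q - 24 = (q - 4)*(q^2 + 5*q + 6) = (q - 4)*(q + 2)*(q + 3)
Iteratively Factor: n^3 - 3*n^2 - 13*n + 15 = (n + 3)*(n^2 - 6*n + 5) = (n - 1)*(n + 3)*(n - 5)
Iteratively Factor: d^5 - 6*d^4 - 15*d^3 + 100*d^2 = (d)*(d^4 - 6*d^3 - 15*d^2 + 100*d) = d*(d - 5)*(d^3 - d^2 - 20*d) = d^2*(d - 5)*(d^2 - d - 20) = d^2*(d - 5)*(d + 4)*(d - 5)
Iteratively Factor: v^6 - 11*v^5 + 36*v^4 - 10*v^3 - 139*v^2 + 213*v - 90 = (v - 1)*(v^5 - 10*v^4 + 26*v^3 + 16*v^2 - 123*v + 90) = (v - 1)*(v + 2)*(v^4 - 12*v^3 + 50*v^2 - 84*v + 45) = (v - 3)*(v - 1)*(v + 2)*(v^3 - 9*v^2 + 23*v - 15) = (v - 3)^2*(v - 1)*(v + 2)*(v^2 - 6*v + 5) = (v - 3)^2*(v - 1)^2*(v + 2)*(v - 5)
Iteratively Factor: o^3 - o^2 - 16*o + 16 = (o + 4)*(o^2 - 5*o + 4) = (o - 1)*(o + 4)*(o - 4)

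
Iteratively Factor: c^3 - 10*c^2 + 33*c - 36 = (c - 3)*(c^2 - 7*c + 12) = (c - 3)^2*(c - 4)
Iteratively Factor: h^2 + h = (h)*(h + 1)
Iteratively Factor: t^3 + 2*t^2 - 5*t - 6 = (t + 1)*(t^2 + t - 6) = (t - 2)*(t + 1)*(t + 3)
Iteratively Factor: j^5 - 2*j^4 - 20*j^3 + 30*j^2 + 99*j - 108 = (j - 1)*(j^4 - j^3 - 21*j^2 + 9*j + 108) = (j - 4)*(j - 1)*(j^3 + 3*j^2 - 9*j - 27) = (j - 4)*(j - 1)*(j + 3)*(j^2 - 9) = (j - 4)*(j - 3)*(j - 1)*(j + 3)*(j + 3)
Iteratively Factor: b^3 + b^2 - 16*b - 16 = (b - 4)*(b^2 + 5*b + 4) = (b - 4)*(b + 1)*(b + 4)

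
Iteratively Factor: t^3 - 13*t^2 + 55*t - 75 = (t - 5)*(t^2 - 8*t + 15) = (t - 5)*(t - 3)*(t - 5)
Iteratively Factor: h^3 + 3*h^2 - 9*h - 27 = (h + 3)*(h^2 - 9) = (h + 3)^2*(h - 3)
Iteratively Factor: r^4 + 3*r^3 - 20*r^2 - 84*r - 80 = (r + 2)*(r^3 + r^2 - 22*r - 40) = (r + 2)*(r + 4)*(r^2 - 3*r - 10) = (r - 5)*(r + 2)*(r + 4)*(r + 2)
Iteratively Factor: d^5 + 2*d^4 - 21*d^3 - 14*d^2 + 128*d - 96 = (d + 4)*(d^4 - 2*d^3 - 13*d^2 + 38*d - 24) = (d - 1)*(d + 4)*(d^3 - d^2 - 14*d + 24) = (d - 1)*(d + 4)^2*(d^2 - 5*d + 6) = (d - 3)*(d - 1)*(d + 4)^2*(d - 2)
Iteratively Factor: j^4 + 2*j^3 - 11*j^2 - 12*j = (j + 4)*(j^3 - 2*j^2 - 3*j) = j*(j + 4)*(j^2 - 2*j - 3) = j*(j - 3)*(j + 4)*(j + 1)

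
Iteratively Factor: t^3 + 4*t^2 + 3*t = (t)*(t^2 + 4*t + 3) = t*(t + 3)*(t + 1)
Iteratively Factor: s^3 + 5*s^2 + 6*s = (s)*(s^2 + 5*s + 6) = s*(s + 2)*(s + 3)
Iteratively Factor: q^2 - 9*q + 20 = (q - 4)*(q - 5)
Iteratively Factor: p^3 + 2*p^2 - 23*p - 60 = (p + 3)*(p^2 - p - 20) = (p - 5)*(p + 3)*(p + 4)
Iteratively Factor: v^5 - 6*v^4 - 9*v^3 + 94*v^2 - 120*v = (v + 4)*(v^4 - 10*v^3 + 31*v^2 - 30*v) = (v - 5)*(v + 4)*(v^3 - 5*v^2 + 6*v) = (v - 5)*(v - 2)*(v + 4)*(v^2 - 3*v) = v*(v - 5)*(v - 2)*(v + 4)*(v - 3)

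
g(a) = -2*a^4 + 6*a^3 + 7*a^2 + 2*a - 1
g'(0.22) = 5.87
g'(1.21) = 31.12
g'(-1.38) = 37.98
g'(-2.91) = 310.82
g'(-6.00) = 2294.00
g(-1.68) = -28.98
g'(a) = -8*a^3 + 18*a^2 + 14*a + 2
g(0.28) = 0.23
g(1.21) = 18.01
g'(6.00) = -994.00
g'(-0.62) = 2.15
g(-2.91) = -238.81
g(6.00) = -1033.00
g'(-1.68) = 67.22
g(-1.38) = -13.45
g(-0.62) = -1.27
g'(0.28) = 7.16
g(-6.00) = -3649.00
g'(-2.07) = 121.11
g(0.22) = -0.16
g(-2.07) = -65.08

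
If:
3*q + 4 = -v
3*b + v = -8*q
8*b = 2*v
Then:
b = -32/11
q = 28/11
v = -128/11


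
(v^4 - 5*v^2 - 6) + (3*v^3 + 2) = v^4 + 3*v^3 - 5*v^2 - 4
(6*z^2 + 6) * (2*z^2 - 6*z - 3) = 12*z^4 - 36*z^3 - 6*z^2 - 36*z - 18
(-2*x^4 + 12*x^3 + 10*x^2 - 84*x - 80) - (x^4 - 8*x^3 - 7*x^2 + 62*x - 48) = -3*x^4 + 20*x^3 + 17*x^2 - 146*x - 32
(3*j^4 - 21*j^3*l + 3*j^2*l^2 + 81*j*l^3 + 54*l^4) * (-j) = -3*j^5 + 21*j^4*l - 3*j^3*l^2 - 81*j^2*l^3 - 54*j*l^4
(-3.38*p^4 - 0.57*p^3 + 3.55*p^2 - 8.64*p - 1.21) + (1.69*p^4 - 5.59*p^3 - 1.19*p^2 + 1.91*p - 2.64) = -1.69*p^4 - 6.16*p^3 + 2.36*p^2 - 6.73*p - 3.85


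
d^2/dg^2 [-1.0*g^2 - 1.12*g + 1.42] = -2.00000000000000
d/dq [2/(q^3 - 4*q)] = 2*(4 - 3*q^2)/(q^2*(q^2 - 4)^2)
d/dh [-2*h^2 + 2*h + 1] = 2 - 4*h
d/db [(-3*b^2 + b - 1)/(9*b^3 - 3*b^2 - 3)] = (b*(9*b - 2)*(3*b^2 - b + 1) + (6*b - 1)*(-3*b^3 + b^2 + 1))/(3*(-3*b^3 + b^2 + 1)^2)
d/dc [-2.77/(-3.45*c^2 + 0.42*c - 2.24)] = (1.1634 - 19.113*c)/(3.45*c^2 - 0.42*c + 2.24)^2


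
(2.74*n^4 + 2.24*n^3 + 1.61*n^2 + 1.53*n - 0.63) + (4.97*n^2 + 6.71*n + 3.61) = 2.74*n^4 + 2.24*n^3 + 6.58*n^2 + 8.24*n + 2.98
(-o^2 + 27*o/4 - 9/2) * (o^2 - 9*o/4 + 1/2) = -o^4 + 9*o^3 - 323*o^2/16 + 27*o/2 - 9/4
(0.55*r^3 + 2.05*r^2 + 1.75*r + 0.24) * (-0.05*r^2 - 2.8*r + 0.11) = -0.0275*r^5 - 1.6425*r^4 - 5.767*r^3 - 4.6865*r^2 - 0.4795*r + 0.0264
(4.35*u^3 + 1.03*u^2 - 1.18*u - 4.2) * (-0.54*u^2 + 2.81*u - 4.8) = -2.349*u^5 + 11.6673*u^4 - 17.3485*u^3 - 5.9918*u^2 - 6.138*u + 20.16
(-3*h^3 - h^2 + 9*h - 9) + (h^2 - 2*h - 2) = -3*h^3 + 7*h - 11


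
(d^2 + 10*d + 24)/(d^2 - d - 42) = (d + 4)/(d - 7)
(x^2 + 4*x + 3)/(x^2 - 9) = (x + 1)/(x - 3)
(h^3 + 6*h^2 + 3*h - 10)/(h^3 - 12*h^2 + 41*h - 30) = (h^2 + 7*h + 10)/(h^2 - 11*h + 30)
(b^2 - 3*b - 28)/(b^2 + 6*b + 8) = (b - 7)/(b + 2)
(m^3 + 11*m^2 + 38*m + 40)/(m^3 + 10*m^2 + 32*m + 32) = (m + 5)/(m + 4)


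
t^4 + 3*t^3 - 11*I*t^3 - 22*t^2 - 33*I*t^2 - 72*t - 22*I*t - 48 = (t + 1)*(t + 2)*(t - 8*I)*(t - 3*I)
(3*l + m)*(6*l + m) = 18*l^2 + 9*l*m + m^2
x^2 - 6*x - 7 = (x - 7)*(x + 1)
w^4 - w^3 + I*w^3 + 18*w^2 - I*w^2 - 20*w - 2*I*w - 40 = (w - 2)*(w + 1)*(w - 4*I)*(w + 5*I)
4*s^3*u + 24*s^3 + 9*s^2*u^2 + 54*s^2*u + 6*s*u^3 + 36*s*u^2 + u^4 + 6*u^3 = (s + u)^2*(4*s + u)*(u + 6)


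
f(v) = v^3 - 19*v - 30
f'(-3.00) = 8.00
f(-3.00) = 0.00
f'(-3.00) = 8.00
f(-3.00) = 0.00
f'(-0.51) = -18.22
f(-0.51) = -20.44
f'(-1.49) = -12.34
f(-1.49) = -5.00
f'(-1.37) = -13.37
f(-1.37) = -6.54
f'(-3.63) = 20.53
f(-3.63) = -8.86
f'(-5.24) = 63.37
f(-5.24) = -74.32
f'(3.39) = 15.48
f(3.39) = -55.45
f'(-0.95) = -16.29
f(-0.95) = -12.81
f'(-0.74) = -17.36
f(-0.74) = -16.35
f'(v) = 3*v^2 - 19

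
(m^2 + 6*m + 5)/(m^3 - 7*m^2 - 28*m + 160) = (m + 1)/(m^2 - 12*m + 32)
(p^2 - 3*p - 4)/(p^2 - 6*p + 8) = (p + 1)/(p - 2)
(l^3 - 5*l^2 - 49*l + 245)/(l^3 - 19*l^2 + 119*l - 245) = (l + 7)/(l - 7)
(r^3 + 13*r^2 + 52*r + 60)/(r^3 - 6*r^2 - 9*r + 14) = (r^2 + 11*r + 30)/(r^2 - 8*r + 7)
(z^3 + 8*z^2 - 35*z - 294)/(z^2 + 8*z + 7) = (z^2 + z - 42)/(z + 1)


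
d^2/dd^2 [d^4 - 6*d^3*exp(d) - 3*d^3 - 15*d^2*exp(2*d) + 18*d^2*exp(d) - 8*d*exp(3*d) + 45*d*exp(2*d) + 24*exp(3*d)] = -6*d^3*exp(d) - 60*d^2*exp(2*d) - 18*d^2*exp(d) + 12*d^2 - 72*d*exp(3*d) + 60*d*exp(2*d) + 36*d*exp(d) - 18*d + 168*exp(3*d) + 150*exp(2*d) + 36*exp(d)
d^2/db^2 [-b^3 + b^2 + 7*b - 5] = 2 - 6*b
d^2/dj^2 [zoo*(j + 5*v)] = 0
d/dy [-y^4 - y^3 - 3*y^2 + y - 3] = -4*y^3 - 3*y^2 - 6*y + 1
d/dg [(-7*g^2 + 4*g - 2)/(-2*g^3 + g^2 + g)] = (-14*g^4 + 16*g^3 - 23*g^2 + 4*g + 2)/(g^2*(4*g^4 - 4*g^3 - 3*g^2 + 2*g + 1))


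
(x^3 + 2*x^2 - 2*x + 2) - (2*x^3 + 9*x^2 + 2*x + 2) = -x^3 - 7*x^2 - 4*x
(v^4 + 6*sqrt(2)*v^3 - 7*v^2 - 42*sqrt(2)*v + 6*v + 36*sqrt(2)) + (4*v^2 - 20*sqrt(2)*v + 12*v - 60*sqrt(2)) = v^4 + 6*sqrt(2)*v^3 - 3*v^2 - 62*sqrt(2)*v + 18*v - 24*sqrt(2)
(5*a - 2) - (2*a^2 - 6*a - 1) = -2*a^2 + 11*a - 1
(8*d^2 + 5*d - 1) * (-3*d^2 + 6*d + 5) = -24*d^4 + 33*d^3 + 73*d^2 + 19*d - 5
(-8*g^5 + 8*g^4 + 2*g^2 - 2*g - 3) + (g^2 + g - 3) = -8*g^5 + 8*g^4 + 3*g^2 - g - 6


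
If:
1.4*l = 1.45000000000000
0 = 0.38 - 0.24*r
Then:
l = 1.04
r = 1.58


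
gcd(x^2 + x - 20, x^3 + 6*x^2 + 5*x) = x + 5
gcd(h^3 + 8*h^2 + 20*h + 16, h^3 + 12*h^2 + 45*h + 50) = h + 2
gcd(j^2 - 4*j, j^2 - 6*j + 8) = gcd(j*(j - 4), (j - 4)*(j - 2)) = j - 4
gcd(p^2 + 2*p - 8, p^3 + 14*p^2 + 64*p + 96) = p + 4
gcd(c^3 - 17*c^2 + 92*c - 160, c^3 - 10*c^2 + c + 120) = c^2 - 13*c + 40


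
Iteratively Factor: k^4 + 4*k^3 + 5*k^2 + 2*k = (k + 2)*(k^3 + 2*k^2 + k) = k*(k + 2)*(k^2 + 2*k + 1) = k*(k + 1)*(k + 2)*(k + 1)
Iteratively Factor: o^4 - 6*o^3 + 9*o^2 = (o)*(o^3 - 6*o^2 + 9*o) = o*(o - 3)*(o^2 - 3*o) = o^2*(o - 3)*(o - 3)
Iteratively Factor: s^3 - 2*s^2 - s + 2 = (s - 1)*(s^2 - s - 2) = (s - 1)*(s + 1)*(s - 2)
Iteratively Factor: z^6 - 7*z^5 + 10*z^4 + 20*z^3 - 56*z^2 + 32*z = (z - 4)*(z^5 - 3*z^4 - 2*z^3 + 12*z^2 - 8*z) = (z - 4)*(z - 1)*(z^4 - 2*z^3 - 4*z^2 + 8*z) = (z - 4)*(z - 2)*(z - 1)*(z^3 - 4*z) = z*(z - 4)*(z - 2)*(z - 1)*(z^2 - 4) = z*(z - 4)*(z - 2)^2*(z - 1)*(z + 2)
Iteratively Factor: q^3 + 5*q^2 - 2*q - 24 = (q + 3)*(q^2 + 2*q - 8) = (q - 2)*(q + 3)*(q + 4)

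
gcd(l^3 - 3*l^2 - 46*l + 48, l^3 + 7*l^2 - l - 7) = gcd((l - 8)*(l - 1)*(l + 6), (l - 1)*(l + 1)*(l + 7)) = l - 1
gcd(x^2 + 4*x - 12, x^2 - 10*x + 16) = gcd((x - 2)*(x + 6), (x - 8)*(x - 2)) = x - 2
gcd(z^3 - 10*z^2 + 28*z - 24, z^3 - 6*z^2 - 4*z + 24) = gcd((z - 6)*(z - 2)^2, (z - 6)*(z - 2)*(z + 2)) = z^2 - 8*z + 12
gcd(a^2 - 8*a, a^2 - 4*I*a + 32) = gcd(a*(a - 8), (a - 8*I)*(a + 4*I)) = 1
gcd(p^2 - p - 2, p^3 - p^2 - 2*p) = p^2 - p - 2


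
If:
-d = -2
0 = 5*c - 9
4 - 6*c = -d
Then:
No Solution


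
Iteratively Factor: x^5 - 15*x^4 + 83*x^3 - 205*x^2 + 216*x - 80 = (x - 4)*(x^4 - 11*x^3 + 39*x^2 - 49*x + 20) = (x - 4)*(x - 1)*(x^3 - 10*x^2 + 29*x - 20) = (x - 5)*(x - 4)*(x - 1)*(x^2 - 5*x + 4) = (x - 5)*(x - 4)^2*(x - 1)*(x - 1)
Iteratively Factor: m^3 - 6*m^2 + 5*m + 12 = (m - 3)*(m^2 - 3*m - 4) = (m - 3)*(m + 1)*(m - 4)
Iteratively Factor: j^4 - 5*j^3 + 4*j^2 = (j)*(j^3 - 5*j^2 + 4*j) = j*(j - 1)*(j^2 - 4*j) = j^2*(j - 1)*(j - 4)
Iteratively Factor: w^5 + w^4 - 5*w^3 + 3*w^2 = (w - 1)*(w^4 + 2*w^3 - 3*w^2) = w*(w - 1)*(w^3 + 2*w^2 - 3*w) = w*(w - 1)^2*(w^2 + 3*w) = w*(w - 1)^2*(w + 3)*(w)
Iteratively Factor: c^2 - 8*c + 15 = (c - 3)*(c - 5)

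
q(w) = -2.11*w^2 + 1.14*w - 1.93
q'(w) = 1.14 - 4.22*w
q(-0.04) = -1.98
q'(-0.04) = 1.31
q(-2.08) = -13.43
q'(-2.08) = 9.92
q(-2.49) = -17.85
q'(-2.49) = 11.65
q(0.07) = -1.86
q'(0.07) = 0.84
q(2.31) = -10.56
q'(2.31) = -8.61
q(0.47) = -1.86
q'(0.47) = -0.84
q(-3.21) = -27.33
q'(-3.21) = 14.69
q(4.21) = -34.53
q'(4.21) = -16.63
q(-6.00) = -84.73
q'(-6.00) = 26.46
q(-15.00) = -493.78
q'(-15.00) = 64.44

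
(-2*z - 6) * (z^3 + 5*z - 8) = -2*z^4 - 6*z^3 - 10*z^2 - 14*z + 48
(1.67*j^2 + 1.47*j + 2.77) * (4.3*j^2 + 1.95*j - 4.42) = 7.181*j^4 + 9.5775*j^3 + 7.3961*j^2 - 1.0959*j - 12.2434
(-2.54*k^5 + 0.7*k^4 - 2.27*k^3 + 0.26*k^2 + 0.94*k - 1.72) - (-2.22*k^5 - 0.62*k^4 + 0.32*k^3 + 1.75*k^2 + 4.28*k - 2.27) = -0.32*k^5 + 1.32*k^4 - 2.59*k^3 - 1.49*k^2 - 3.34*k + 0.55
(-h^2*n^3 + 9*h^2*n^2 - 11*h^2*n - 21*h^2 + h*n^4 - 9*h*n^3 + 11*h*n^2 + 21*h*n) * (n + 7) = -h^2*n^4 + 2*h^2*n^3 + 52*h^2*n^2 - 98*h^2*n - 147*h^2 + h*n^5 - 2*h*n^4 - 52*h*n^3 + 98*h*n^2 + 147*h*n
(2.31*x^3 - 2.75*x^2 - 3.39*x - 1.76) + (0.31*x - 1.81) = 2.31*x^3 - 2.75*x^2 - 3.08*x - 3.57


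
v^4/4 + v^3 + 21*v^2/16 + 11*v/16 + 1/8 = (v/4 + 1/2)*(v + 1/2)^2*(v + 1)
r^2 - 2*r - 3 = (r - 3)*(r + 1)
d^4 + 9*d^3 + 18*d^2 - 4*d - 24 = (d - 1)*(d + 2)^2*(d + 6)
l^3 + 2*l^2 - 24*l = l*(l - 4)*(l + 6)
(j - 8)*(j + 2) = j^2 - 6*j - 16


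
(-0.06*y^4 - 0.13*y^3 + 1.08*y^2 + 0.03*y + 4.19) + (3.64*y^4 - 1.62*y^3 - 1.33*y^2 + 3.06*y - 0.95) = 3.58*y^4 - 1.75*y^3 - 0.25*y^2 + 3.09*y + 3.24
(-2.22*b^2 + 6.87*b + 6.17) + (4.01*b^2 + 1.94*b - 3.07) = 1.79*b^2 + 8.81*b + 3.1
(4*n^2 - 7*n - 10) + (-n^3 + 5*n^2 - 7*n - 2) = -n^3 + 9*n^2 - 14*n - 12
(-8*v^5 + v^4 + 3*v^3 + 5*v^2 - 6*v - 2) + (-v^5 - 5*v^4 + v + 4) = -9*v^5 - 4*v^4 + 3*v^3 + 5*v^2 - 5*v + 2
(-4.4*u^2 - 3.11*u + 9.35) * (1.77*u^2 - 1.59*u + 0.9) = -7.788*u^4 + 1.4913*u^3 + 17.5344*u^2 - 17.6655*u + 8.415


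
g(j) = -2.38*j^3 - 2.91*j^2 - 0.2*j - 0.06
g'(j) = -7.14*j^2 - 5.82*j - 0.2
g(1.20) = -8.60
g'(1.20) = -17.47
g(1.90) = -27.27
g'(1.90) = -37.03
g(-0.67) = -0.52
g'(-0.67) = 0.49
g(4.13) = -218.18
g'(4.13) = -146.02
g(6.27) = -702.37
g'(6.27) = -317.39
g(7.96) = -1386.41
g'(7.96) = -498.93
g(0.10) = -0.11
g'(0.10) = -0.85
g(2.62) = -63.36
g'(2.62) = -64.46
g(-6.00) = 410.46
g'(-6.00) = -222.32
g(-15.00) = 7380.69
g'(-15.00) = -1519.40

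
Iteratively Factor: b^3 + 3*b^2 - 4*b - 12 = (b + 2)*(b^2 + b - 6) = (b + 2)*(b + 3)*(b - 2)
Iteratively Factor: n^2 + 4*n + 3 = (n + 3)*(n + 1)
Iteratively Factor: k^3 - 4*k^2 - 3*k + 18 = (k + 2)*(k^2 - 6*k + 9) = (k - 3)*(k + 2)*(k - 3)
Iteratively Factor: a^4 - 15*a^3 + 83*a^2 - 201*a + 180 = (a - 3)*(a^3 - 12*a^2 + 47*a - 60) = (a - 4)*(a - 3)*(a^2 - 8*a + 15) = (a - 4)*(a - 3)^2*(a - 5)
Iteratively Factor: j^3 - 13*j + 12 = (j - 1)*(j^2 + j - 12) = (j - 1)*(j + 4)*(j - 3)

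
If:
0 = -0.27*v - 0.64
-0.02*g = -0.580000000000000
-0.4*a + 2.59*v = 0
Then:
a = -15.35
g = 29.00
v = -2.37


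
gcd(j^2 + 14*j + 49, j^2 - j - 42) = 1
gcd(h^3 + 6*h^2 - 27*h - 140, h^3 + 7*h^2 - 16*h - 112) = h^2 + 11*h + 28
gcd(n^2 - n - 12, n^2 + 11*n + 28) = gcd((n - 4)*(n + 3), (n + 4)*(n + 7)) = 1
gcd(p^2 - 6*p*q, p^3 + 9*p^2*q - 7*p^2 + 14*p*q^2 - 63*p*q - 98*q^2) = 1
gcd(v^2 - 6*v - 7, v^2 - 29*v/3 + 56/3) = v - 7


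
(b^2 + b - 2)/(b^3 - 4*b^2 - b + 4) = (b + 2)/(b^2 - 3*b - 4)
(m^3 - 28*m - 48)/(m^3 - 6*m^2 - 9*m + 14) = (m^2 - 2*m - 24)/(m^2 - 8*m + 7)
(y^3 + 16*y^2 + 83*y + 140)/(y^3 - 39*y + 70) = (y^2 + 9*y + 20)/(y^2 - 7*y + 10)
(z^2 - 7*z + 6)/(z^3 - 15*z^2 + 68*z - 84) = (z - 1)/(z^2 - 9*z + 14)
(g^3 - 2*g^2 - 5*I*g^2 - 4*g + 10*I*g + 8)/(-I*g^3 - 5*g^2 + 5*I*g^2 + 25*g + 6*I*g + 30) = (I*g^3 + g^2*(5 - 2*I) - 2*g*(5 + 2*I) + 8*I)/(g^3 - 5*g^2*(1 + I) + g*(-6 + 25*I) + 30*I)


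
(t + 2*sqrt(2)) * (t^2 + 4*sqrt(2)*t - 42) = t^3 + 6*sqrt(2)*t^2 - 26*t - 84*sqrt(2)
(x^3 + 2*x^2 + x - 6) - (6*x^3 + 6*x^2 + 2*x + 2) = -5*x^3 - 4*x^2 - x - 8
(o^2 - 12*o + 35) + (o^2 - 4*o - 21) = 2*o^2 - 16*o + 14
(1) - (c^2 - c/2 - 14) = -c^2 + c/2 + 15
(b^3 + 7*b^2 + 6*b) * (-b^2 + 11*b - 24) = -b^5 + 4*b^4 + 47*b^3 - 102*b^2 - 144*b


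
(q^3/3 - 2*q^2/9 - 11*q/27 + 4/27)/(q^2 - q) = (9*q^3 - 6*q^2 - 11*q + 4)/(27*q*(q - 1))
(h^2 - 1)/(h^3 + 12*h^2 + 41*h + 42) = (h^2 - 1)/(h^3 + 12*h^2 + 41*h + 42)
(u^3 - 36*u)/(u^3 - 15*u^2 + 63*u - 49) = u*(u^2 - 36)/(u^3 - 15*u^2 + 63*u - 49)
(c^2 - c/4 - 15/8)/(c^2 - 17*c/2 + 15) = (8*c^2 - 2*c - 15)/(4*(2*c^2 - 17*c + 30))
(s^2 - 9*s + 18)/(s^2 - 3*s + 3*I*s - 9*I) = (s - 6)/(s + 3*I)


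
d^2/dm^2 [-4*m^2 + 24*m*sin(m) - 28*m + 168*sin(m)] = -24*m*sin(m) - 168*sin(m) + 48*cos(m) - 8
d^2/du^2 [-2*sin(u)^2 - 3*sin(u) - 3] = 3*sin(u) - 4*cos(2*u)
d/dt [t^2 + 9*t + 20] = 2*t + 9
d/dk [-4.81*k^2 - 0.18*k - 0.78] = -9.62*k - 0.18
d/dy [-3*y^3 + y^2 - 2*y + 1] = -9*y^2 + 2*y - 2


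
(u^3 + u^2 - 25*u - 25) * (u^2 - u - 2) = u^5 - 28*u^3 - 2*u^2 + 75*u + 50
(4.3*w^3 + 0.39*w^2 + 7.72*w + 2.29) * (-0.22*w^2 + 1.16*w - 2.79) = -0.946*w^5 + 4.9022*w^4 - 13.243*w^3 + 7.3633*w^2 - 18.8824*w - 6.3891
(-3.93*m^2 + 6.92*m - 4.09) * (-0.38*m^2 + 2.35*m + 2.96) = 1.4934*m^4 - 11.8651*m^3 + 6.1834*m^2 + 10.8717*m - 12.1064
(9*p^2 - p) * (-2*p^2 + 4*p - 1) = -18*p^4 + 38*p^3 - 13*p^2 + p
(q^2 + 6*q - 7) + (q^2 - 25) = 2*q^2 + 6*q - 32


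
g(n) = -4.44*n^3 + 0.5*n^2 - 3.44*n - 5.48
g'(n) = -13.32*n^2 + 1.0*n - 3.44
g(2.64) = -92.77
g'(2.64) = -93.64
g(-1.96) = 36.61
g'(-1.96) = -56.57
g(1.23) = -17.22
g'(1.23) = -22.36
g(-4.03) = 307.11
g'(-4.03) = -223.80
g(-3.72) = 242.80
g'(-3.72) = -191.49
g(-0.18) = -4.82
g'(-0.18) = -4.05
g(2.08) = -50.43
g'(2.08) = -58.99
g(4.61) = -445.71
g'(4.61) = -281.91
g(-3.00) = 129.22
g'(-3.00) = -126.32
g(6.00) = -967.16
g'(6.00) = -476.96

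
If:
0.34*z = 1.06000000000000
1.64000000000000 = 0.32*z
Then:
No Solution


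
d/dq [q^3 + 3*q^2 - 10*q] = 3*q^2 + 6*q - 10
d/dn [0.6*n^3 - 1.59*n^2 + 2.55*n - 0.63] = 1.8*n^2 - 3.18*n + 2.55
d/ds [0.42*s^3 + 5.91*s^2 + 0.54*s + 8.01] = 1.26*s^2 + 11.82*s + 0.54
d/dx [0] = 0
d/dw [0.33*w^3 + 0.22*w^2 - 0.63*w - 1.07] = 0.99*w^2 + 0.44*w - 0.63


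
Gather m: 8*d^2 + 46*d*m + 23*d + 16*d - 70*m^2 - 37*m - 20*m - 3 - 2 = 8*d^2 + 39*d - 70*m^2 + m*(46*d - 57) - 5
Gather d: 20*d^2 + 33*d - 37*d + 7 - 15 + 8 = 20*d^2 - 4*d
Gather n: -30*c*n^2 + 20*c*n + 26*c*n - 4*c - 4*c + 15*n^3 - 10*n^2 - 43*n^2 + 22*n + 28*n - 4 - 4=-8*c + 15*n^3 + n^2*(-30*c - 53) + n*(46*c + 50) - 8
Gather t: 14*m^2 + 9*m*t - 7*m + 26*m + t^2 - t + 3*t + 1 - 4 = 14*m^2 + 19*m + t^2 + t*(9*m + 2) - 3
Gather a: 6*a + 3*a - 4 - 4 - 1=9*a - 9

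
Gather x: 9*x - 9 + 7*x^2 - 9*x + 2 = 7*x^2 - 7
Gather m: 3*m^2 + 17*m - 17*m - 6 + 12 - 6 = 3*m^2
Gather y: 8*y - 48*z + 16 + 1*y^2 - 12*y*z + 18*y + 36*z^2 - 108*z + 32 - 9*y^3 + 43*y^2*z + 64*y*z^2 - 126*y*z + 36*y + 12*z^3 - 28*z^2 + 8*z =-9*y^3 + y^2*(43*z + 1) + y*(64*z^2 - 138*z + 62) + 12*z^3 + 8*z^2 - 148*z + 48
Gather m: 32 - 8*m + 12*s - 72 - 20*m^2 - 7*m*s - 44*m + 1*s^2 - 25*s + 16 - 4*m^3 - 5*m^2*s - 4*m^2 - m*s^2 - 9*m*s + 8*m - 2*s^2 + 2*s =-4*m^3 + m^2*(-5*s - 24) + m*(-s^2 - 16*s - 44) - s^2 - 11*s - 24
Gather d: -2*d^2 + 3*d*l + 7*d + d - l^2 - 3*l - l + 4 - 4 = -2*d^2 + d*(3*l + 8) - l^2 - 4*l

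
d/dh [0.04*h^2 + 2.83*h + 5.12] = 0.08*h + 2.83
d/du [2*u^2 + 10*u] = 4*u + 10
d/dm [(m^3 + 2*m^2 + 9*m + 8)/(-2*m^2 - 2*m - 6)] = (-m^4/2 - m^3 - m^2 + 2*m - 19/2)/(m^4 + 2*m^3 + 7*m^2 + 6*m + 9)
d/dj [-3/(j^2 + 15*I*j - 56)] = 3*(2*j + 15*I)/(j^2 + 15*I*j - 56)^2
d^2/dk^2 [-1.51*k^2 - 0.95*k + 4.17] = -3.02000000000000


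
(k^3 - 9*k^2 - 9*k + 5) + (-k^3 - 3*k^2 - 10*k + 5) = -12*k^2 - 19*k + 10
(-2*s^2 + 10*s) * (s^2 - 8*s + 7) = -2*s^4 + 26*s^3 - 94*s^2 + 70*s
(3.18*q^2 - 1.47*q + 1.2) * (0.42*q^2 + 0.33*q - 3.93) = 1.3356*q^4 + 0.432*q^3 - 12.4785*q^2 + 6.1731*q - 4.716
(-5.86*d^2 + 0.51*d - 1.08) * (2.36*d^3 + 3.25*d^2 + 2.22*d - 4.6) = -13.8296*d^5 - 17.8414*d^4 - 13.9005*d^3 + 24.5782*d^2 - 4.7436*d + 4.968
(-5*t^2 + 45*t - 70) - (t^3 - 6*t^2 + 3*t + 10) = -t^3 + t^2 + 42*t - 80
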